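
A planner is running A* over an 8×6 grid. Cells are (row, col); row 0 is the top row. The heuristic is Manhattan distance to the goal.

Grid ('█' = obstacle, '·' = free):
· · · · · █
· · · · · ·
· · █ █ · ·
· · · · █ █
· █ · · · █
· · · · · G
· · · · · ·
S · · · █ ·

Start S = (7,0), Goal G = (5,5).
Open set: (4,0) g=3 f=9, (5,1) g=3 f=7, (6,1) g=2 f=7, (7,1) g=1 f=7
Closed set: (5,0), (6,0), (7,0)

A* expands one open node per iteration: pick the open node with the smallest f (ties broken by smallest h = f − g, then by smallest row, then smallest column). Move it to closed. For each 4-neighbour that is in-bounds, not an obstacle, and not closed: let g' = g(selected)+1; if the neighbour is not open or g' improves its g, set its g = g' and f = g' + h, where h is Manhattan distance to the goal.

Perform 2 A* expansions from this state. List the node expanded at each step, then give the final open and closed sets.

step 1: expand (5,1) (f=7, h=4) → closed; open now [(4,0) g=3 f=9, (5,2) g=4 f=7, (6,1) g=2 f=7, (7,1) g=1 f=7]
step 2: expand (5,2) (f=7, h=3) → closed; open now [(4,0) g=3 f=9, (4,2) g=5 f=9, (5,3) g=5 f=7, (6,1) g=2 f=7, (6,2) g=5 f=9, (7,1) g=1 f=7]

order=[(5,1) → (5,2)]; open=[(4,0) g=3 f=9, (4,2) g=5 f=9, (5,3) g=5 f=7, (6,1) g=2 f=7, (6,2) g=5 f=9, (7,1) g=1 f=7]; closed=[(5,0), (5,1), (5,2), (6,0), (7,0)]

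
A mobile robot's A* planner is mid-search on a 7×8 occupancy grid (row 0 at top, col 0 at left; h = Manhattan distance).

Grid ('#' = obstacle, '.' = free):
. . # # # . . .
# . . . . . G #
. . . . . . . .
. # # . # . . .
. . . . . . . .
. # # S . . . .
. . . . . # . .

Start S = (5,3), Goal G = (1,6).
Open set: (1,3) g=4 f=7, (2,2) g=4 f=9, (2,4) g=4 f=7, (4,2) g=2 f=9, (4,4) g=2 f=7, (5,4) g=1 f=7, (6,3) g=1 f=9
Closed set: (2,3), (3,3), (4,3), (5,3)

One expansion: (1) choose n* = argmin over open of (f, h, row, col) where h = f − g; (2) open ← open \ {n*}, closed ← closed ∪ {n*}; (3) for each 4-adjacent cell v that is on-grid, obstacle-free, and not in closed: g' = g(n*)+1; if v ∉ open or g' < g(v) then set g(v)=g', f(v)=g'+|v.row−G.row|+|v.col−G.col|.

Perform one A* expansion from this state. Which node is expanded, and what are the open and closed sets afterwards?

expanded=(1,3); open=[(1,2) g=5 f=9, (1,4) g=5 f=7, (2,2) g=4 f=9, (2,4) g=4 f=7, (4,2) g=2 f=9, (4,4) g=2 f=7, (5,4) g=1 f=7, (6,3) g=1 f=9]; closed=[(1,3), (2,3), (3,3), (4,3), (5,3)]

step 1: expand (1,3) (f=7, h=3) → closed; open now [(1,2) g=5 f=9, (1,4) g=5 f=7, (2,2) g=4 f=9, (2,4) g=4 f=7, (4,2) g=2 f=9, (4,4) g=2 f=7, (5,4) g=1 f=7, (6,3) g=1 f=9]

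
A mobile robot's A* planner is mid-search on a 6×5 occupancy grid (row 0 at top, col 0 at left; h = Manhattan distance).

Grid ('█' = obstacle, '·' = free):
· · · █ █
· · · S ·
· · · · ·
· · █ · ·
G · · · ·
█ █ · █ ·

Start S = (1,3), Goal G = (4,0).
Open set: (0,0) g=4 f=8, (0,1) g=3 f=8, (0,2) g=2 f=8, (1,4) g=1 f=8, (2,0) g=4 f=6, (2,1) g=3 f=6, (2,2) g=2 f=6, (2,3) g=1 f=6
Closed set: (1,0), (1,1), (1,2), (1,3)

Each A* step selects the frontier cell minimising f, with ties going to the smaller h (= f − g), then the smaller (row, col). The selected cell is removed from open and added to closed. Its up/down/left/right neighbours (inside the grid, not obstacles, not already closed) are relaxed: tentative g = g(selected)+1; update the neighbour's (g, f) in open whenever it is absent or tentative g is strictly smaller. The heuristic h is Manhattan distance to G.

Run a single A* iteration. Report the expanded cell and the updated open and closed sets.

expanded=(2,0); open=[(0,0) g=4 f=8, (0,1) g=3 f=8, (0,2) g=2 f=8, (1,4) g=1 f=8, (2,1) g=3 f=6, (2,2) g=2 f=6, (2,3) g=1 f=6, (3,0) g=5 f=6]; closed=[(1,0), (1,1), (1,2), (1,3), (2,0)]

step 1: expand (2,0) (f=6, h=2) → closed; open now [(0,0) g=4 f=8, (0,1) g=3 f=8, (0,2) g=2 f=8, (1,4) g=1 f=8, (2,1) g=3 f=6, (2,2) g=2 f=6, (2,3) g=1 f=6, (3,0) g=5 f=6]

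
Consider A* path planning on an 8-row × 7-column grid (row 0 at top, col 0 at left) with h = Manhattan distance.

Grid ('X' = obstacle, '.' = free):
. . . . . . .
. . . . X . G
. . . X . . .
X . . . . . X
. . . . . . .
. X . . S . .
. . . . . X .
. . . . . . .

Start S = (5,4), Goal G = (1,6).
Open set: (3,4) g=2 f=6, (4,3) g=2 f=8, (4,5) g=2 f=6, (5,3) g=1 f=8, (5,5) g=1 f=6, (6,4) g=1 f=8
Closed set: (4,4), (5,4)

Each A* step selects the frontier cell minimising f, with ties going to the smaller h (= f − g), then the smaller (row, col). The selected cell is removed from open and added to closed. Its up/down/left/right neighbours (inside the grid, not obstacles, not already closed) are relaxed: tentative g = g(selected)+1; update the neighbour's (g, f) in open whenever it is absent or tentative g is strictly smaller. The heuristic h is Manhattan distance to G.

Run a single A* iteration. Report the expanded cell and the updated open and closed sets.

expanded=(3,4); open=[(2,4) g=3 f=6, (3,3) g=3 f=8, (3,5) g=3 f=6, (4,3) g=2 f=8, (4,5) g=2 f=6, (5,3) g=1 f=8, (5,5) g=1 f=6, (6,4) g=1 f=8]; closed=[(3,4), (4,4), (5,4)]

step 1: expand (3,4) (f=6, h=4) → closed; open now [(2,4) g=3 f=6, (3,3) g=3 f=8, (3,5) g=3 f=6, (4,3) g=2 f=8, (4,5) g=2 f=6, (5,3) g=1 f=8, (5,5) g=1 f=6, (6,4) g=1 f=8]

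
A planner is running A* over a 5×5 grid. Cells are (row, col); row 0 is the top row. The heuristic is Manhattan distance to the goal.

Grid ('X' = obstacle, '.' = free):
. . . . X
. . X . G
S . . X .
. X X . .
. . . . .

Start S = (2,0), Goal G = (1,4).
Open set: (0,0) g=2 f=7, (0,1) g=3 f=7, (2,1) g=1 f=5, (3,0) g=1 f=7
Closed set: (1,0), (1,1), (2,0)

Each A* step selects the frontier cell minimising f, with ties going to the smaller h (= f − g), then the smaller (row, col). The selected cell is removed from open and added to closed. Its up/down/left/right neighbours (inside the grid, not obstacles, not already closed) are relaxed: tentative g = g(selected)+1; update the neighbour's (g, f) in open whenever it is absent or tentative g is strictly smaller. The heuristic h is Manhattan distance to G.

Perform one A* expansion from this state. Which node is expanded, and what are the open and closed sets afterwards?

expanded=(2,1); open=[(0,0) g=2 f=7, (0,1) g=3 f=7, (2,2) g=2 f=5, (3,0) g=1 f=7]; closed=[(1,0), (1,1), (2,0), (2,1)]

step 1: expand (2,1) (f=5, h=4) → closed; open now [(0,0) g=2 f=7, (0,1) g=3 f=7, (2,2) g=2 f=5, (3,0) g=1 f=7]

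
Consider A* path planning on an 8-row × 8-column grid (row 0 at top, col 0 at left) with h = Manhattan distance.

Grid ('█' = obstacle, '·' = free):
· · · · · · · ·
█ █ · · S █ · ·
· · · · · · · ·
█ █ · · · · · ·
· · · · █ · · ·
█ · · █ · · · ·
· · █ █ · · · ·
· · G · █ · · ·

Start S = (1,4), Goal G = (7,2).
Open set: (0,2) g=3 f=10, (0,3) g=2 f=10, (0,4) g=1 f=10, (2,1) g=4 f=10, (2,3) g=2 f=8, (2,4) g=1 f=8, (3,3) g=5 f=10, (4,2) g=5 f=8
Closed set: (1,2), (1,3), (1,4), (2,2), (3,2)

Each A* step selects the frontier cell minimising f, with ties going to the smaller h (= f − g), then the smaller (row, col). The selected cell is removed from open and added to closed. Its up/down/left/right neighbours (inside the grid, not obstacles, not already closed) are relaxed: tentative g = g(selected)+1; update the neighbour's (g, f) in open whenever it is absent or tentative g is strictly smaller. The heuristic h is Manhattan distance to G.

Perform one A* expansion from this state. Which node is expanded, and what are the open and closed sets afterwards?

step 1: expand (4,2) (f=8, h=3) → closed; open now [(0,2) g=3 f=10, (0,3) g=2 f=10, (0,4) g=1 f=10, (2,1) g=4 f=10, (2,3) g=2 f=8, (2,4) g=1 f=8, (3,3) g=5 f=10, (4,1) g=6 f=10, (4,3) g=6 f=10, (5,2) g=6 f=8]

expanded=(4,2); open=[(0,2) g=3 f=10, (0,3) g=2 f=10, (0,4) g=1 f=10, (2,1) g=4 f=10, (2,3) g=2 f=8, (2,4) g=1 f=8, (3,3) g=5 f=10, (4,1) g=6 f=10, (4,3) g=6 f=10, (5,2) g=6 f=8]; closed=[(1,2), (1,3), (1,4), (2,2), (3,2), (4,2)]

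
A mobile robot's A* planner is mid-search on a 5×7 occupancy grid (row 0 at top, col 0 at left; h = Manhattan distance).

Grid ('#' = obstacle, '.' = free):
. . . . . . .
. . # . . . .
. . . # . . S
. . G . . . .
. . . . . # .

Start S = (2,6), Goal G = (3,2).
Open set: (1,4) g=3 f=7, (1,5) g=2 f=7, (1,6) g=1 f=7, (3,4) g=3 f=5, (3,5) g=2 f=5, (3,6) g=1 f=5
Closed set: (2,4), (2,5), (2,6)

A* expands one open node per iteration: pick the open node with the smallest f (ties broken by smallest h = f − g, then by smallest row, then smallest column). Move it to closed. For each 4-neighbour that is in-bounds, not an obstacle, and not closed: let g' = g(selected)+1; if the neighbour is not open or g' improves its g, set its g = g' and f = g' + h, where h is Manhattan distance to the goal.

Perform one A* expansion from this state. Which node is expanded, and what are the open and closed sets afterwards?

step 1: expand (3,4) (f=5, h=2) → closed; open now [(1,4) g=3 f=7, (1,5) g=2 f=7, (1,6) g=1 f=7, (3,3) g=4 f=5, (3,5) g=2 f=5, (3,6) g=1 f=5, (4,4) g=4 f=7]

expanded=(3,4); open=[(1,4) g=3 f=7, (1,5) g=2 f=7, (1,6) g=1 f=7, (3,3) g=4 f=5, (3,5) g=2 f=5, (3,6) g=1 f=5, (4,4) g=4 f=7]; closed=[(2,4), (2,5), (2,6), (3,4)]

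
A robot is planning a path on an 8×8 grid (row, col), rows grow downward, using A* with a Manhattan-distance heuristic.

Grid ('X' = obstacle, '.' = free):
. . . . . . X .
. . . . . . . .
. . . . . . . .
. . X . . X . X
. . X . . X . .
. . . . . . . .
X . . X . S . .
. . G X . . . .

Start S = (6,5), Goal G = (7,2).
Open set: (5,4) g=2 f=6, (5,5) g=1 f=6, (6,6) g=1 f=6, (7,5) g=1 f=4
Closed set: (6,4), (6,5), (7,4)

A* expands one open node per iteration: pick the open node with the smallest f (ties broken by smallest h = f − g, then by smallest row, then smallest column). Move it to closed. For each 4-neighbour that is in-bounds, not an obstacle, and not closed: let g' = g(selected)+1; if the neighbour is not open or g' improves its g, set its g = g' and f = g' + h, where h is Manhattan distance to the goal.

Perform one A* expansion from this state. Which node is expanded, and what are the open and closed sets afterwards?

step 1: expand (7,5) (f=4, h=3) → closed; open now [(5,4) g=2 f=6, (5,5) g=1 f=6, (6,6) g=1 f=6, (7,6) g=2 f=6]

expanded=(7,5); open=[(5,4) g=2 f=6, (5,5) g=1 f=6, (6,6) g=1 f=6, (7,6) g=2 f=6]; closed=[(6,4), (6,5), (7,4), (7,5)]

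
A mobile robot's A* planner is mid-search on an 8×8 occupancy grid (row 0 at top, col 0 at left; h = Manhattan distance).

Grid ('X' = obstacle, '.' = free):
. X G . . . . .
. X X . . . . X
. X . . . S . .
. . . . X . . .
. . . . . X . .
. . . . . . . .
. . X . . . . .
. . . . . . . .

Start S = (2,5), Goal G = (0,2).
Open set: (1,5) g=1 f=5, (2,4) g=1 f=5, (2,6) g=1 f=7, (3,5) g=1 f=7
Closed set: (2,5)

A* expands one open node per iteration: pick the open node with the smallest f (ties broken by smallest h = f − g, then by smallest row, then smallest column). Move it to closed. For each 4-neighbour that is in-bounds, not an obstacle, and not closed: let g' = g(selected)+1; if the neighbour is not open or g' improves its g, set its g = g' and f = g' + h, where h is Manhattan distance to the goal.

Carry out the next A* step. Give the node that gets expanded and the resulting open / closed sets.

step 1: expand (1,5) (f=5, h=4) → closed; open now [(0,5) g=2 f=5, (1,4) g=2 f=5, (1,6) g=2 f=7, (2,4) g=1 f=5, (2,6) g=1 f=7, (3,5) g=1 f=7]

expanded=(1,5); open=[(0,5) g=2 f=5, (1,4) g=2 f=5, (1,6) g=2 f=7, (2,4) g=1 f=5, (2,6) g=1 f=7, (3,5) g=1 f=7]; closed=[(1,5), (2,5)]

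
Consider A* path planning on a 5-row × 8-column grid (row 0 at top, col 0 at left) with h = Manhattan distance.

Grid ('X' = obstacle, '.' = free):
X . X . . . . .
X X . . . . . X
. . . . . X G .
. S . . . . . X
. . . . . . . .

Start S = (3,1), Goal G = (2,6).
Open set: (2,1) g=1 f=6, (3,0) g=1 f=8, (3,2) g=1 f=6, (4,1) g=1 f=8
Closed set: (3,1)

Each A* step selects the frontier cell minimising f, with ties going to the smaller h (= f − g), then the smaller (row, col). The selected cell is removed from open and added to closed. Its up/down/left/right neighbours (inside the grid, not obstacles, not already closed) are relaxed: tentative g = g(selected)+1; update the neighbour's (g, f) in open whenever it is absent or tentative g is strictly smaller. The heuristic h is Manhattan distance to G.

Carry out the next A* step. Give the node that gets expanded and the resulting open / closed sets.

step 1: expand (2,1) (f=6, h=5) → closed; open now [(2,0) g=2 f=8, (2,2) g=2 f=6, (3,0) g=1 f=8, (3,2) g=1 f=6, (4,1) g=1 f=8]

expanded=(2,1); open=[(2,0) g=2 f=8, (2,2) g=2 f=6, (3,0) g=1 f=8, (3,2) g=1 f=6, (4,1) g=1 f=8]; closed=[(2,1), (3,1)]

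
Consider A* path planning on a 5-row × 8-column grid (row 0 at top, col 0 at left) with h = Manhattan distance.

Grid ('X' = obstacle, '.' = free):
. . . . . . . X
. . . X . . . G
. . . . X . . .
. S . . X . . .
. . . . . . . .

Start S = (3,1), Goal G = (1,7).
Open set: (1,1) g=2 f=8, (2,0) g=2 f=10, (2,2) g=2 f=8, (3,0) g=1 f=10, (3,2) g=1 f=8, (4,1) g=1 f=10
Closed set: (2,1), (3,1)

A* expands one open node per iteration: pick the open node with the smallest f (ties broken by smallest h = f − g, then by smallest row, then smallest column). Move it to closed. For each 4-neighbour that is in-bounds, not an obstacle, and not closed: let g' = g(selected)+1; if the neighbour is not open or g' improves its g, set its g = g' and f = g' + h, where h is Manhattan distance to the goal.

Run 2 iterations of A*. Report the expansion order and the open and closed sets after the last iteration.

order=[(1,1) → (1,2)]; open=[(0,1) g=3 f=10, (0,2) g=4 f=10, (1,0) g=3 f=10, (2,0) g=2 f=10, (2,2) g=2 f=8, (3,0) g=1 f=10, (3,2) g=1 f=8, (4,1) g=1 f=10]; closed=[(1,1), (1,2), (2,1), (3,1)]

step 1: expand (1,1) (f=8, h=6) → closed; open now [(0,1) g=3 f=10, (1,0) g=3 f=10, (1,2) g=3 f=8, (2,0) g=2 f=10, (2,2) g=2 f=8, (3,0) g=1 f=10, (3,2) g=1 f=8, (4,1) g=1 f=10]
step 2: expand (1,2) (f=8, h=5) → closed; open now [(0,1) g=3 f=10, (0,2) g=4 f=10, (1,0) g=3 f=10, (2,0) g=2 f=10, (2,2) g=2 f=8, (3,0) g=1 f=10, (3,2) g=1 f=8, (4,1) g=1 f=10]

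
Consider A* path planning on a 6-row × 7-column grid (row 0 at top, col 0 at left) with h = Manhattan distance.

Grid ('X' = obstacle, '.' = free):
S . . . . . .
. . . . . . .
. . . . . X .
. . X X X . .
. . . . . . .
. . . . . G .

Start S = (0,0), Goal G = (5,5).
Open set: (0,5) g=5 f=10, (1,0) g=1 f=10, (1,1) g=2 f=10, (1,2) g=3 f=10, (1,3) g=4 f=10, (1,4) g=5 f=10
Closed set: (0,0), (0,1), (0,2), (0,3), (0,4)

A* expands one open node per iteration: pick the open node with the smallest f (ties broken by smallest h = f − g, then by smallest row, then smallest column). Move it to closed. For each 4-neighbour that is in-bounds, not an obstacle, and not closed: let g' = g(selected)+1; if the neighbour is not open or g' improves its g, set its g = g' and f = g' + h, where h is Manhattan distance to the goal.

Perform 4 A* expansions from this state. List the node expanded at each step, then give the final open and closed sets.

step 1: expand (0,5) (f=10, h=5) → closed; open now [(0,6) g=6 f=12, (1,0) g=1 f=10, (1,1) g=2 f=10, (1,2) g=3 f=10, (1,3) g=4 f=10, (1,4) g=5 f=10, (1,5) g=6 f=10]
step 2: expand (1,5) (f=10, h=4) → closed; open now [(0,6) g=6 f=12, (1,0) g=1 f=10, (1,1) g=2 f=10, (1,2) g=3 f=10, (1,3) g=4 f=10, (1,4) g=5 f=10, (1,6) g=7 f=12]
step 3: expand (1,4) (f=10, h=5) → closed; open now [(0,6) g=6 f=12, (1,0) g=1 f=10, (1,1) g=2 f=10, (1,2) g=3 f=10, (1,3) g=4 f=10, (1,6) g=7 f=12, (2,4) g=6 f=10]
step 4: expand (2,4) (f=10, h=4) → closed; open now [(0,6) g=6 f=12, (1,0) g=1 f=10, (1,1) g=2 f=10, (1,2) g=3 f=10, (1,3) g=4 f=10, (1,6) g=7 f=12, (2,3) g=7 f=12]

order=[(0,5) → (1,5) → (1,4) → (2,4)]; open=[(0,6) g=6 f=12, (1,0) g=1 f=10, (1,1) g=2 f=10, (1,2) g=3 f=10, (1,3) g=4 f=10, (1,6) g=7 f=12, (2,3) g=7 f=12]; closed=[(0,0), (0,1), (0,2), (0,3), (0,4), (0,5), (1,4), (1,5), (2,4)]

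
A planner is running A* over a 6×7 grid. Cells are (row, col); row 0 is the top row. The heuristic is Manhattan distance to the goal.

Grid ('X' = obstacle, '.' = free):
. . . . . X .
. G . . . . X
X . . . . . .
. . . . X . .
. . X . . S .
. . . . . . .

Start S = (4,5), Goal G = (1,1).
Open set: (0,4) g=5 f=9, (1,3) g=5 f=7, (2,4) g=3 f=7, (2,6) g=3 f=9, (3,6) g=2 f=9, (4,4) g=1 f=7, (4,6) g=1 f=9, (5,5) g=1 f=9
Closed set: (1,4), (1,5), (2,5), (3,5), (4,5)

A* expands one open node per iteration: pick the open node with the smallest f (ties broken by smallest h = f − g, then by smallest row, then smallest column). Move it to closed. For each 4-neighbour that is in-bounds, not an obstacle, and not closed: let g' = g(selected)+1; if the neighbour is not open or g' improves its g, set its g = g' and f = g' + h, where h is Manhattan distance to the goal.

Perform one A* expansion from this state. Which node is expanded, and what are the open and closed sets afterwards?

step 1: expand (1,3) (f=7, h=2) → closed; open now [(0,3) g=6 f=9, (0,4) g=5 f=9, (1,2) g=6 f=7, (2,3) g=6 f=9, (2,4) g=3 f=7, (2,6) g=3 f=9, (3,6) g=2 f=9, (4,4) g=1 f=7, (4,6) g=1 f=9, (5,5) g=1 f=9]

expanded=(1,3); open=[(0,3) g=6 f=9, (0,4) g=5 f=9, (1,2) g=6 f=7, (2,3) g=6 f=9, (2,4) g=3 f=7, (2,6) g=3 f=9, (3,6) g=2 f=9, (4,4) g=1 f=7, (4,6) g=1 f=9, (5,5) g=1 f=9]; closed=[(1,3), (1,4), (1,5), (2,5), (3,5), (4,5)]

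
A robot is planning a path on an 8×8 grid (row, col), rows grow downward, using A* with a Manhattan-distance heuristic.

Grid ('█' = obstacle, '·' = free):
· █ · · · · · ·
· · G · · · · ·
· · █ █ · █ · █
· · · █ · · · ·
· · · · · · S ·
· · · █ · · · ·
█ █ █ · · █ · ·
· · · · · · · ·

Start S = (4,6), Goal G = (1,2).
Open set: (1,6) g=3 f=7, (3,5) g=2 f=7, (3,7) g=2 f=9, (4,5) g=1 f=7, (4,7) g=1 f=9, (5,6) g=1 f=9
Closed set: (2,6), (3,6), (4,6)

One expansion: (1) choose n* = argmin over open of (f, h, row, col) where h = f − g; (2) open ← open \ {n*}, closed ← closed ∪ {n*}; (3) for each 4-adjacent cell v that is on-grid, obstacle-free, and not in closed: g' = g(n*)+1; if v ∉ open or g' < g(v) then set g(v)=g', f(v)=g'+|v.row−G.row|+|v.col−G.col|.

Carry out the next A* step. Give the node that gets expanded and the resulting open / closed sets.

expanded=(1,6); open=[(0,6) g=4 f=9, (1,5) g=4 f=7, (1,7) g=4 f=9, (3,5) g=2 f=7, (3,7) g=2 f=9, (4,5) g=1 f=7, (4,7) g=1 f=9, (5,6) g=1 f=9]; closed=[(1,6), (2,6), (3,6), (4,6)]

step 1: expand (1,6) (f=7, h=4) → closed; open now [(0,6) g=4 f=9, (1,5) g=4 f=7, (1,7) g=4 f=9, (3,5) g=2 f=7, (3,7) g=2 f=9, (4,5) g=1 f=7, (4,7) g=1 f=9, (5,6) g=1 f=9]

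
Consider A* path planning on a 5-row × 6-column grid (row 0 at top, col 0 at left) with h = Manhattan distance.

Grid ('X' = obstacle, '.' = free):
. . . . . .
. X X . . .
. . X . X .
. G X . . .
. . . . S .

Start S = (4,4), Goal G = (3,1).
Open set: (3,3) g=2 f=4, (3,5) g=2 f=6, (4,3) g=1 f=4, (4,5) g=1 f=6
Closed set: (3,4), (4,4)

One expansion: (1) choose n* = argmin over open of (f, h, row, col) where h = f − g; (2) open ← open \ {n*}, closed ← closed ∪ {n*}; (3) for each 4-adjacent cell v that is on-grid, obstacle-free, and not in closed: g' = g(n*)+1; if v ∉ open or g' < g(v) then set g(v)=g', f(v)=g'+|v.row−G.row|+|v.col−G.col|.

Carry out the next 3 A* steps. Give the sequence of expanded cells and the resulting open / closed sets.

order=[(3,3) → (4,3) → (4,2)]; open=[(2,3) g=3 f=6, (3,5) g=2 f=6, (4,1) g=3 f=4, (4,5) g=1 f=6]; closed=[(3,3), (3,4), (4,2), (4,3), (4,4)]

step 1: expand (3,3) (f=4, h=2) → closed; open now [(2,3) g=3 f=6, (3,5) g=2 f=6, (4,3) g=1 f=4, (4,5) g=1 f=6]
step 2: expand (4,3) (f=4, h=3) → closed; open now [(2,3) g=3 f=6, (3,5) g=2 f=6, (4,2) g=2 f=4, (4,5) g=1 f=6]
step 3: expand (4,2) (f=4, h=2) → closed; open now [(2,3) g=3 f=6, (3,5) g=2 f=6, (4,1) g=3 f=4, (4,5) g=1 f=6]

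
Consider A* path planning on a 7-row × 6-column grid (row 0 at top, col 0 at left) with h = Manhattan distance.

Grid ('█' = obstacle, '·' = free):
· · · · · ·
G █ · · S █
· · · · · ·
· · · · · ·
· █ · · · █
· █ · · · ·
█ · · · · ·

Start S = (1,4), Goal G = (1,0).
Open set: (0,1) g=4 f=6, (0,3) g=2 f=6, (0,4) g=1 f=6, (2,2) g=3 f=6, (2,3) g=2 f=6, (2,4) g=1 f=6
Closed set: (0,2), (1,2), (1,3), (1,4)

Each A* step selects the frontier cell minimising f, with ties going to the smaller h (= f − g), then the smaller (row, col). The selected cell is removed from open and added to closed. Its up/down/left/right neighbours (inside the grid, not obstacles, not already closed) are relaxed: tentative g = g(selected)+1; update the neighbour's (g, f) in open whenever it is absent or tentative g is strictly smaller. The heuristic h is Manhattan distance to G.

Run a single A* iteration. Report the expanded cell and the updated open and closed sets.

step 1: expand (0,1) (f=6, h=2) → closed; open now [(0,0) g=5 f=6, (0,3) g=2 f=6, (0,4) g=1 f=6, (2,2) g=3 f=6, (2,3) g=2 f=6, (2,4) g=1 f=6]

expanded=(0,1); open=[(0,0) g=5 f=6, (0,3) g=2 f=6, (0,4) g=1 f=6, (2,2) g=3 f=6, (2,3) g=2 f=6, (2,4) g=1 f=6]; closed=[(0,1), (0,2), (1,2), (1,3), (1,4)]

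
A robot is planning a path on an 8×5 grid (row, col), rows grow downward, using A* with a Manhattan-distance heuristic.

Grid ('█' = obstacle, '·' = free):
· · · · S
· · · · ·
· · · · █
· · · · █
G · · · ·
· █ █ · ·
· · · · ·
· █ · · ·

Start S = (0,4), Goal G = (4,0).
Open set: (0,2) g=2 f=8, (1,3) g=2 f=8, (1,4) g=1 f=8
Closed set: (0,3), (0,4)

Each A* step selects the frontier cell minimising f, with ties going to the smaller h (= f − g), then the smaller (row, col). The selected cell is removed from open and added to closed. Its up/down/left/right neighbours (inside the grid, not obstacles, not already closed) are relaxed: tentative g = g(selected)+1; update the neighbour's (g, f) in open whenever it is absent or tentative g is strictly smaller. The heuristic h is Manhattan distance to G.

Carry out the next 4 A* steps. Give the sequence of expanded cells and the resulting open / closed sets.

step 1: expand (0,2) (f=8, h=6) → closed; open now [(0,1) g=3 f=8, (1,2) g=3 f=8, (1,3) g=2 f=8, (1,4) g=1 f=8]
step 2: expand (0,1) (f=8, h=5) → closed; open now [(0,0) g=4 f=8, (1,1) g=4 f=8, (1,2) g=3 f=8, (1,3) g=2 f=8, (1,4) g=1 f=8]
step 3: expand (0,0) (f=8, h=4) → closed; open now [(1,0) g=5 f=8, (1,1) g=4 f=8, (1,2) g=3 f=8, (1,3) g=2 f=8, (1,4) g=1 f=8]
step 4: expand (1,0) (f=8, h=3) → closed; open now [(1,1) g=4 f=8, (1,2) g=3 f=8, (1,3) g=2 f=8, (1,4) g=1 f=8, (2,0) g=6 f=8]

order=[(0,2) → (0,1) → (0,0) → (1,0)]; open=[(1,1) g=4 f=8, (1,2) g=3 f=8, (1,3) g=2 f=8, (1,4) g=1 f=8, (2,0) g=6 f=8]; closed=[(0,0), (0,1), (0,2), (0,3), (0,4), (1,0)]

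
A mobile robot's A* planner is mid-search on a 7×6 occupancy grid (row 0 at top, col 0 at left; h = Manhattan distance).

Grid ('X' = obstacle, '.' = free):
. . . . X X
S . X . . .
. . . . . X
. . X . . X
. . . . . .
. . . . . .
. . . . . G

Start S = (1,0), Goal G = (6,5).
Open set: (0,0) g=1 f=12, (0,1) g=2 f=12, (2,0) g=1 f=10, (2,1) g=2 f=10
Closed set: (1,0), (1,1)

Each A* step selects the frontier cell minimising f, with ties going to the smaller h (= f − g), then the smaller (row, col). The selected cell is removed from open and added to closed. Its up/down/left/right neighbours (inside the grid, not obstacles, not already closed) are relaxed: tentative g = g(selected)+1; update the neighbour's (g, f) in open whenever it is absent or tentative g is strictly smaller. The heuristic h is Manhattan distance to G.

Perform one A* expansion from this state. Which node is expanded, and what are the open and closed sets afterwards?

expanded=(2,1); open=[(0,0) g=1 f=12, (0,1) g=2 f=12, (2,0) g=1 f=10, (2,2) g=3 f=10, (3,1) g=3 f=10]; closed=[(1,0), (1,1), (2,1)]

step 1: expand (2,1) (f=10, h=8) → closed; open now [(0,0) g=1 f=12, (0,1) g=2 f=12, (2,0) g=1 f=10, (2,2) g=3 f=10, (3,1) g=3 f=10]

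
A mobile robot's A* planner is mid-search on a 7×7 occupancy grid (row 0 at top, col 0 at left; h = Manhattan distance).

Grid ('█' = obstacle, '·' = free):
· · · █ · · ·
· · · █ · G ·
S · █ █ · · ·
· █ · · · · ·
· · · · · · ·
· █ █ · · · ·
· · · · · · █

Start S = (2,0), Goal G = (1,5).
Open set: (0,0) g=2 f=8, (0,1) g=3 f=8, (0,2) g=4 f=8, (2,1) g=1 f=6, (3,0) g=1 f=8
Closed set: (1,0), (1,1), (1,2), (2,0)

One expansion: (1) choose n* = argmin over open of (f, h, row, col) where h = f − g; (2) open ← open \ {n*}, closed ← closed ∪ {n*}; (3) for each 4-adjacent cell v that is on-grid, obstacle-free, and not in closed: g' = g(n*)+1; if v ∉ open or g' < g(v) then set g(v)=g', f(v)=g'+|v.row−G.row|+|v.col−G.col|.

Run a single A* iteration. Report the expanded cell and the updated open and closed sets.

expanded=(2,1); open=[(0,0) g=2 f=8, (0,1) g=3 f=8, (0,2) g=4 f=8, (3,0) g=1 f=8]; closed=[(1,0), (1,1), (1,2), (2,0), (2,1)]

step 1: expand (2,1) (f=6, h=5) → closed; open now [(0,0) g=2 f=8, (0,1) g=3 f=8, (0,2) g=4 f=8, (3,0) g=1 f=8]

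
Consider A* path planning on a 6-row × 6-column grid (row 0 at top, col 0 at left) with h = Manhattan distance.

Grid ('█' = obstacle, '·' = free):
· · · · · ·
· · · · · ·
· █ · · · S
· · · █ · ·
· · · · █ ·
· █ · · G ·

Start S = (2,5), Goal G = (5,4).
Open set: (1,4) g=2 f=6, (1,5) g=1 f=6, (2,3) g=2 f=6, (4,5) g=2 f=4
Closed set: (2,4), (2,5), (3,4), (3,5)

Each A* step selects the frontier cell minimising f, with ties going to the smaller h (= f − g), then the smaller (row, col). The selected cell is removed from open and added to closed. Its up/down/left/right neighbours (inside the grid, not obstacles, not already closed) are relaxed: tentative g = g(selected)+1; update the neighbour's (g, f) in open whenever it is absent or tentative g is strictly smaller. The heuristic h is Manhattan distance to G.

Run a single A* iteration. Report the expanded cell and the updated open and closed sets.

expanded=(4,5); open=[(1,4) g=2 f=6, (1,5) g=1 f=6, (2,3) g=2 f=6, (5,5) g=3 f=4]; closed=[(2,4), (2,5), (3,4), (3,5), (4,5)]

step 1: expand (4,5) (f=4, h=2) → closed; open now [(1,4) g=2 f=6, (1,5) g=1 f=6, (2,3) g=2 f=6, (5,5) g=3 f=4]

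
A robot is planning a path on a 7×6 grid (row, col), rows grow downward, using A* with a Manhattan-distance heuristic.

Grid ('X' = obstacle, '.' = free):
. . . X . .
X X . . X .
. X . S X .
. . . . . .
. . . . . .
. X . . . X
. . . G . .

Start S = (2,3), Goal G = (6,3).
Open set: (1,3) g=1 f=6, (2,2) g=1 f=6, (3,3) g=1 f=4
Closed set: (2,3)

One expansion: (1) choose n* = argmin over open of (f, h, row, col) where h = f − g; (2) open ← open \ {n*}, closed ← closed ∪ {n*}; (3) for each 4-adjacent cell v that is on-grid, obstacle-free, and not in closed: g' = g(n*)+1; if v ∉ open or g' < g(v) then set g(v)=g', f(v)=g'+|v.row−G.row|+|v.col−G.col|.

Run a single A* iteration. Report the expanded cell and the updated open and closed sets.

step 1: expand (3,3) (f=4, h=3) → closed; open now [(1,3) g=1 f=6, (2,2) g=1 f=6, (3,2) g=2 f=6, (3,4) g=2 f=6, (4,3) g=2 f=4]

expanded=(3,3); open=[(1,3) g=1 f=6, (2,2) g=1 f=6, (3,2) g=2 f=6, (3,4) g=2 f=6, (4,3) g=2 f=4]; closed=[(2,3), (3,3)]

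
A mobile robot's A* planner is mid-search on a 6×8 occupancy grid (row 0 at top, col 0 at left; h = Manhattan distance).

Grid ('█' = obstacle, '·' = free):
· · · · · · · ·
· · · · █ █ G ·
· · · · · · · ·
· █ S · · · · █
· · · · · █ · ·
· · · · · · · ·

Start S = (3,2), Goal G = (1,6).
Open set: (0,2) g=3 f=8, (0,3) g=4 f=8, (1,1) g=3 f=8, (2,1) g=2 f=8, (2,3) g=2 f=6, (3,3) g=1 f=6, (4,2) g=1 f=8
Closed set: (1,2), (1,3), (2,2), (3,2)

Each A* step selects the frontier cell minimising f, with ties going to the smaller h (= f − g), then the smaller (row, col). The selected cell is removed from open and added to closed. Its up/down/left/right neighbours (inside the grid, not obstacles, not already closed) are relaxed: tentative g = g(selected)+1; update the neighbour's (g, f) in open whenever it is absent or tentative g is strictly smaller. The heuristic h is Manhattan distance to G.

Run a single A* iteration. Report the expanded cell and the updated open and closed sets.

step 1: expand (2,3) (f=6, h=4) → closed; open now [(0,2) g=3 f=8, (0,3) g=4 f=8, (1,1) g=3 f=8, (2,1) g=2 f=8, (2,4) g=3 f=6, (3,3) g=1 f=6, (4,2) g=1 f=8]

expanded=(2,3); open=[(0,2) g=3 f=8, (0,3) g=4 f=8, (1,1) g=3 f=8, (2,1) g=2 f=8, (2,4) g=3 f=6, (3,3) g=1 f=6, (4,2) g=1 f=8]; closed=[(1,2), (1,3), (2,2), (2,3), (3,2)]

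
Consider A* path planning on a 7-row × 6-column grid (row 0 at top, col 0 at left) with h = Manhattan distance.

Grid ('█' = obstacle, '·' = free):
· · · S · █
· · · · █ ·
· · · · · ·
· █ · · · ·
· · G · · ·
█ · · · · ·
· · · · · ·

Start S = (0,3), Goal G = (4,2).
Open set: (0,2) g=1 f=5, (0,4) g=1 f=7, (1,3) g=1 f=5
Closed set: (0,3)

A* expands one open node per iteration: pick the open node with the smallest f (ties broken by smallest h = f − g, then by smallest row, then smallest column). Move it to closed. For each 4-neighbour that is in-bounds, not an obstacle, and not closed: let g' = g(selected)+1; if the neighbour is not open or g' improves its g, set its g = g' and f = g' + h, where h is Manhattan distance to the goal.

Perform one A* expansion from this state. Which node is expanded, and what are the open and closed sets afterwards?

step 1: expand (0,2) (f=5, h=4) → closed; open now [(0,1) g=2 f=7, (0,4) g=1 f=7, (1,2) g=2 f=5, (1,3) g=1 f=5]

expanded=(0,2); open=[(0,1) g=2 f=7, (0,4) g=1 f=7, (1,2) g=2 f=5, (1,3) g=1 f=5]; closed=[(0,2), (0,3)]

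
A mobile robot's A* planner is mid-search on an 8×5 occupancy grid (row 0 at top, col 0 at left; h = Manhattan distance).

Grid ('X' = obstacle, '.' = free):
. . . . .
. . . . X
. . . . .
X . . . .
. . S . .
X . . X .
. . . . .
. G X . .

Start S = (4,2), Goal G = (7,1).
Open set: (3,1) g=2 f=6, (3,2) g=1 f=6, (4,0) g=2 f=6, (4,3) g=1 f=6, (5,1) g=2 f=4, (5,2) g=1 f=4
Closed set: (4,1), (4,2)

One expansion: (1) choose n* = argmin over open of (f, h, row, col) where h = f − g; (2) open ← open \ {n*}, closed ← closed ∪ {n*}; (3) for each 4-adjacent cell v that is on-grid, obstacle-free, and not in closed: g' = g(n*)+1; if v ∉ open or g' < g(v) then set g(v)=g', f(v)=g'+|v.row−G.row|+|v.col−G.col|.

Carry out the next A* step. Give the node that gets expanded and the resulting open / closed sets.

expanded=(5,1); open=[(3,1) g=2 f=6, (3,2) g=1 f=6, (4,0) g=2 f=6, (4,3) g=1 f=6, (5,2) g=1 f=4, (6,1) g=3 f=4]; closed=[(4,1), (4,2), (5,1)]

step 1: expand (5,1) (f=4, h=2) → closed; open now [(3,1) g=2 f=6, (3,2) g=1 f=6, (4,0) g=2 f=6, (4,3) g=1 f=6, (5,2) g=1 f=4, (6,1) g=3 f=4]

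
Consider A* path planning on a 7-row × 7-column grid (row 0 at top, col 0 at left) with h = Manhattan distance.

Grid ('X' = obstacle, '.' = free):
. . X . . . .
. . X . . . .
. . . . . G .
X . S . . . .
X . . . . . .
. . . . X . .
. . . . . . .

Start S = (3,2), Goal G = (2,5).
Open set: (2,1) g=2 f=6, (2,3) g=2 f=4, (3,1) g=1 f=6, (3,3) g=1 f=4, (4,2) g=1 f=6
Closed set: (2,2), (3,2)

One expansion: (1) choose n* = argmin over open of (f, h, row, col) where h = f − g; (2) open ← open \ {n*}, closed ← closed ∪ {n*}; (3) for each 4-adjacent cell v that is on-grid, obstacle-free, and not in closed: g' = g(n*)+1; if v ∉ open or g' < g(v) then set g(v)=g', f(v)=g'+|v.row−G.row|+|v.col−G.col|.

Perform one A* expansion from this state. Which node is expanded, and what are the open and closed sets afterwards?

step 1: expand (2,3) (f=4, h=2) → closed; open now [(1,3) g=3 f=6, (2,1) g=2 f=6, (2,4) g=3 f=4, (3,1) g=1 f=6, (3,3) g=1 f=4, (4,2) g=1 f=6]

expanded=(2,3); open=[(1,3) g=3 f=6, (2,1) g=2 f=6, (2,4) g=3 f=4, (3,1) g=1 f=6, (3,3) g=1 f=4, (4,2) g=1 f=6]; closed=[(2,2), (2,3), (3,2)]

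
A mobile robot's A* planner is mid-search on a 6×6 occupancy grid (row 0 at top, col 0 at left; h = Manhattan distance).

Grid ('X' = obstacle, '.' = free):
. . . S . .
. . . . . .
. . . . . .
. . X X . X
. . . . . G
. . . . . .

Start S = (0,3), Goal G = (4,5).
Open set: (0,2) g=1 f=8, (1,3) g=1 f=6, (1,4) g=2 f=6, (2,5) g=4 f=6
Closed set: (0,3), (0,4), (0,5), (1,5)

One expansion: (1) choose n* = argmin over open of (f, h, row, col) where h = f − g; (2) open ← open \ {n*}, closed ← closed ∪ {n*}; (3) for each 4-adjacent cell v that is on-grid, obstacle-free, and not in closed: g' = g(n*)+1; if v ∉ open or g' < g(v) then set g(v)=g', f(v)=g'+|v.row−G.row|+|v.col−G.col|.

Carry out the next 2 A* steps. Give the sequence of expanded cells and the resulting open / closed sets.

order=[(2,5) → (1,4)]; open=[(0,2) g=1 f=8, (1,3) g=1 f=6, (2,4) g=3 f=6]; closed=[(0,3), (0,4), (0,5), (1,4), (1,5), (2,5)]

step 1: expand (2,5) (f=6, h=2) → closed; open now [(0,2) g=1 f=8, (1,3) g=1 f=6, (1,4) g=2 f=6, (2,4) g=5 f=8]
step 2: expand (1,4) (f=6, h=4) → closed; open now [(0,2) g=1 f=8, (1,3) g=1 f=6, (2,4) g=3 f=6]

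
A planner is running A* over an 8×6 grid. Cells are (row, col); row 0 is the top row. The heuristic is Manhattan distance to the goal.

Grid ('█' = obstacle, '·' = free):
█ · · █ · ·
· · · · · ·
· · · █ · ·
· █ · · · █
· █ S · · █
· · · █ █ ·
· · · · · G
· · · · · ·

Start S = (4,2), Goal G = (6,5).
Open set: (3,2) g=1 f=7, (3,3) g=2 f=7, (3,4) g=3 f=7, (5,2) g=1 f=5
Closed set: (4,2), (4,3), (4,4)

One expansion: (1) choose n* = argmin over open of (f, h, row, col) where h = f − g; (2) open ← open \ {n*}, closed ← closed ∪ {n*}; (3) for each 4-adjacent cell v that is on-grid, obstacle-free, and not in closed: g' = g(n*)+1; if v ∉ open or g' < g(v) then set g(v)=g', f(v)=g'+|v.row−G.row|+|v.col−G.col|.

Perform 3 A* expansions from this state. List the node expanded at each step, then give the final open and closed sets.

step 1: expand (5,2) (f=5, h=4) → closed; open now [(3,2) g=1 f=7, (3,3) g=2 f=7, (3,4) g=3 f=7, (5,1) g=2 f=7, (6,2) g=2 f=5]
step 2: expand (6,2) (f=5, h=3) → closed; open now [(3,2) g=1 f=7, (3,3) g=2 f=7, (3,4) g=3 f=7, (5,1) g=2 f=7, (6,1) g=3 f=7, (6,3) g=3 f=5, (7,2) g=3 f=7]
step 3: expand (6,3) (f=5, h=2) → closed; open now [(3,2) g=1 f=7, (3,3) g=2 f=7, (3,4) g=3 f=7, (5,1) g=2 f=7, (6,1) g=3 f=7, (6,4) g=4 f=5, (7,2) g=3 f=7, (7,3) g=4 f=7]

order=[(5,2) → (6,2) → (6,3)]; open=[(3,2) g=1 f=7, (3,3) g=2 f=7, (3,4) g=3 f=7, (5,1) g=2 f=7, (6,1) g=3 f=7, (6,4) g=4 f=5, (7,2) g=3 f=7, (7,3) g=4 f=7]; closed=[(4,2), (4,3), (4,4), (5,2), (6,2), (6,3)]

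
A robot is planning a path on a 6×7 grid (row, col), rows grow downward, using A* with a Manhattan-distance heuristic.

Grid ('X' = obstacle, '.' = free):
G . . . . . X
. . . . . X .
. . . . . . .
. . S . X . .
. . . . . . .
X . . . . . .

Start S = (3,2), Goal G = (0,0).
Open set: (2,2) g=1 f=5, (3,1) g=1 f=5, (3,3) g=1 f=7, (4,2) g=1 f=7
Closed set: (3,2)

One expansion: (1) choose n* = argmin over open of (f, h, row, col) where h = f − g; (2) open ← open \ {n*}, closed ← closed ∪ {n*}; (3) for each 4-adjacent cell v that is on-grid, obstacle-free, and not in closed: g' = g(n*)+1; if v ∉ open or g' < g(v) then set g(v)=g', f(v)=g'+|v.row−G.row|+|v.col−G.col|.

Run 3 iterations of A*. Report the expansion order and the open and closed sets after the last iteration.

step 1: expand (2,2) (f=5, h=4) → closed; open now [(1,2) g=2 f=5, (2,1) g=2 f=5, (2,3) g=2 f=7, (3,1) g=1 f=5, (3,3) g=1 f=7, (4,2) g=1 f=7]
step 2: expand (1,2) (f=5, h=3) → closed; open now [(0,2) g=3 f=5, (1,1) g=3 f=5, (1,3) g=3 f=7, (2,1) g=2 f=5, (2,3) g=2 f=7, (3,1) g=1 f=5, (3,3) g=1 f=7, (4,2) g=1 f=7]
step 3: expand (0,2) (f=5, h=2) → closed; open now [(0,1) g=4 f=5, (0,3) g=4 f=7, (1,1) g=3 f=5, (1,3) g=3 f=7, (2,1) g=2 f=5, (2,3) g=2 f=7, (3,1) g=1 f=5, (3,3) g=1 f=7, (4,2) g=1 f=7]

order=[(2,2) → (1,2) → (0,2)]; open=[(0,1) g=4 f=5, (0,3) g=4 f=7, (1,1) g=3 f=5, (1,3) g=3 f=7, (2,1) g=2 f=5, (2,3) g=2 f=7, (3,1) g=1 f=5, (3,3) g=1 f=7, (4,2) g=1 f=7]; closed=[(0,2), (1,2), (2,2), (3,2)]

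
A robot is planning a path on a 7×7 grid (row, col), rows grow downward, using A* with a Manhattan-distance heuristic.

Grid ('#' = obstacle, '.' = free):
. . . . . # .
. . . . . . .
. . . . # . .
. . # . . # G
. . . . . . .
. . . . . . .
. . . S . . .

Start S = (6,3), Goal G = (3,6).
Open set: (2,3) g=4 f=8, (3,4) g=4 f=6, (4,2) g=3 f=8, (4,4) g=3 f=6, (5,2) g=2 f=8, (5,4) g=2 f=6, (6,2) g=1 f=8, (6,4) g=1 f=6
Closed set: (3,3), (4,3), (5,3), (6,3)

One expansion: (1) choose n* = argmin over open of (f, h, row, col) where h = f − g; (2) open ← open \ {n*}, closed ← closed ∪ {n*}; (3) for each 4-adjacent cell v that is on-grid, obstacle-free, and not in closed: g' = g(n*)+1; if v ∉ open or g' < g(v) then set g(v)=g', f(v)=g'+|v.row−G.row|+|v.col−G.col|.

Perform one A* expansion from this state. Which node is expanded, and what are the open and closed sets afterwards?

step 1: expand (3,4) (f=6, h=2) → closed; open now [(2,3) g=4 f=8, (4,2) g=3 f=8, (4,4) g=3 f=6, (5,2) g=2 f=8, (5,4) g=2 f=6, (6,2) g=1 f=8, (6,4) g=1 f=6]

expanded=(3,4); open=[(2,3) g=4 f=8, (4,2) g=3 f=8, (4,4) g=3 f=6, (5,2) g=2 f=8, (5,4) g=2 f=6, (6,2) g=1 f=8, (6,4) g=1 f=6]; closed=[(3,3), (3,4), (4,3), (5,3), (6,3)]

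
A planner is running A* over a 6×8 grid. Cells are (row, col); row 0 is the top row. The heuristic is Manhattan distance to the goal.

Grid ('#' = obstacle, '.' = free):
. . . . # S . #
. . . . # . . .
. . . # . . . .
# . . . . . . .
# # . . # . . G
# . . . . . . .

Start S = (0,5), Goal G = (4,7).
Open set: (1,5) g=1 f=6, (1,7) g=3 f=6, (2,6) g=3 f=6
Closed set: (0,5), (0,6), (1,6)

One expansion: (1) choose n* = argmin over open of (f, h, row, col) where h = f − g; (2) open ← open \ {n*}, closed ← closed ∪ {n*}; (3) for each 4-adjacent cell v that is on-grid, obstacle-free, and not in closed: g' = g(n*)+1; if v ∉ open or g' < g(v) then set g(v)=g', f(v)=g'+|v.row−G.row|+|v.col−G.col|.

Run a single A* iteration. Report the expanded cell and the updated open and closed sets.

step 1: expand (1,7) (f=6, h=3) → closed; open now [(1,5) g=1 f=6, (2,6) g=3 f=6, (2,7) g=4 f=6]

expanded=(1,7); open=[(1,5) g=1 f=6, (2,6) g=3 f=6, (2,7) g=4 f=6]; closed=[(0,5), (0,6), (1,6), (1,7)]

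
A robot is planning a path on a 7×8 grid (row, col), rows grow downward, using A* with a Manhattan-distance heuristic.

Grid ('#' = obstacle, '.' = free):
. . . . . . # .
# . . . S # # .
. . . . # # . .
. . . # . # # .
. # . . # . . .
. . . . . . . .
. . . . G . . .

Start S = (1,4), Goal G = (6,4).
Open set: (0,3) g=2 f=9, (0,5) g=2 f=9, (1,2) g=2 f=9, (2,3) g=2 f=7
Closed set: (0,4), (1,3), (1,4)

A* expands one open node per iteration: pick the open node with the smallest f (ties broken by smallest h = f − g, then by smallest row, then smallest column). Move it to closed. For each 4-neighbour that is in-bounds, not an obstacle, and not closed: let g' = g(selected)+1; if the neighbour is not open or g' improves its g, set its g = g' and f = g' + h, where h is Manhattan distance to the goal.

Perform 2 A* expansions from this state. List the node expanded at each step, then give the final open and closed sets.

step 1: expand (2,3) (f=7, h=5) → closed; open now [(0,3) g=2 f=9, (0,5) g=2 f=9, (1,2) g=2 f=9, (2,2) g=3 f=9]
step 2: expand (2,2) (f=9, h=6) → closed; open now [(0,3) g=2 f=9, (0,5) g=2 f=9, (1,2) g=2 f=9, (2,1) g=4 f=11, (3,2) g=4 f=9]

order=[(2,3) → (2,2)]; open=[(0,3) g=2 f=9, (0,5) g=2 f=9, (1,2) g=2 f=9, (2,1) g=4 f=11, (3,2) g=4 f=9]; closed=[(0,4), (1,3), (1,4), (2,2), (2,3)]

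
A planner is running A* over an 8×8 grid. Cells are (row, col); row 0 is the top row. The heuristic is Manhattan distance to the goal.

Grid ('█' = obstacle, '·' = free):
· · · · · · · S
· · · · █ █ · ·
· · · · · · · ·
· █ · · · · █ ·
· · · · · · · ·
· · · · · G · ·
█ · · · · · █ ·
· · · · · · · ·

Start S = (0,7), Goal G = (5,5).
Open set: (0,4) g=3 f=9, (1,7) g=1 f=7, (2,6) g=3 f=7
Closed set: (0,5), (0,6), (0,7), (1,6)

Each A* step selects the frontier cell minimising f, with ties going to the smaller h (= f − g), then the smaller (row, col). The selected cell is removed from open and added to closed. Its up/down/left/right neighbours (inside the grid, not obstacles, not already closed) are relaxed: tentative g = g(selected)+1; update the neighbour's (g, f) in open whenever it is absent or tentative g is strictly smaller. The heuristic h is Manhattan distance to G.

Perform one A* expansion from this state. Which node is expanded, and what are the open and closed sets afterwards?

expanded=(2,6); open=[(0,4) g=3 f=9, (1,7) g=1 f=7, (2,5) g=4 f=7, (2,7) g=4 f=9]; closed=[(0,5), (0,6), (0,7), (1,6), (2,6)]

step 1: expand (2,6) (f=7, h=4) → closed; open now [(0,4) g=3 f=9, (1,7) g=1 f=7, (2,5) g=4 f=7, (2,7) g=4 f=9]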